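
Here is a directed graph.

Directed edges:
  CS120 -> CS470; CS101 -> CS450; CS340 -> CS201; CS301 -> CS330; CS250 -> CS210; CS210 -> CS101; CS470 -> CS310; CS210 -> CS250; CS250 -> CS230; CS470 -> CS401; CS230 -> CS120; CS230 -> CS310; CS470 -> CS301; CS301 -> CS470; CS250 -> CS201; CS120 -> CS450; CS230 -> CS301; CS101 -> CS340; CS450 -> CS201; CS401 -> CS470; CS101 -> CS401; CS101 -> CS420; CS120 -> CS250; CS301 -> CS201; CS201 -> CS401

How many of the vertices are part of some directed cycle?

8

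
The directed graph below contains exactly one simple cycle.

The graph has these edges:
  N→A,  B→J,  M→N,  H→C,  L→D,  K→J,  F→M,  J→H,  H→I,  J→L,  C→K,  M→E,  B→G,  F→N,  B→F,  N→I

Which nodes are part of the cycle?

DFS with gray/black marking from J:
J gray
  H gray
    I gray
    I black
    C gray
      K gray
        K→J: J is gray → back edge
Back edge closes the cycle J → H → C → K → J; its vertices are {C, H, J, K}.

C, H, J, K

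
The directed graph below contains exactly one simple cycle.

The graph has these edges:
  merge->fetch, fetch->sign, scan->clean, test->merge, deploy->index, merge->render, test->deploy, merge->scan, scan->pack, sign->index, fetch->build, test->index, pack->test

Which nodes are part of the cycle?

DFS with gray/black marking from test:
test gray
  index gray
  index black
  merge gray
    scan gray
      pack gray
        pack→test: test is gray → back edge
Back edge closes the cycle test → merge → scan → pack → test; its vertices are {pack, scan, test, merge}.

pack, scan, test, merge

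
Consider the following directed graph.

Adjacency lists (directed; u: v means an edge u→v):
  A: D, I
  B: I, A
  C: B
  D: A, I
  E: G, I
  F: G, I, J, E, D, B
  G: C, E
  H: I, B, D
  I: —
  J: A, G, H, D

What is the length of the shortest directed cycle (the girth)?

2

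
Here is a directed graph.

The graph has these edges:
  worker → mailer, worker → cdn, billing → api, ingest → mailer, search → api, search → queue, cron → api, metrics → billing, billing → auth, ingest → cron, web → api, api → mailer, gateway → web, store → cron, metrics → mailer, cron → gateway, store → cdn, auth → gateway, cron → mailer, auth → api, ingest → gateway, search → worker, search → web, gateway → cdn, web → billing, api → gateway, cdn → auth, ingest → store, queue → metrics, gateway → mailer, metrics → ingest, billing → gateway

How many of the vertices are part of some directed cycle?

6

A vertex is on a directed cycle iff it belongs to a strongly connected component of size ≥ 2 (or has a self-loop).
The vertices on cycles are {api, cdn, web, auth, billing, gateway} — 6 in total.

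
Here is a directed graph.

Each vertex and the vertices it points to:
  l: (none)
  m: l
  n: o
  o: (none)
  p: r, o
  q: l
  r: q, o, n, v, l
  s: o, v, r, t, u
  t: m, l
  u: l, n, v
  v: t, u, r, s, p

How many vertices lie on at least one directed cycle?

5

A vertex is on a directed cycle iff it belongs to a strongly connected component of size ≥ 2 (or has a self-loop).
The vertices on cycles are {p, r, s, u, v} — 5 in total.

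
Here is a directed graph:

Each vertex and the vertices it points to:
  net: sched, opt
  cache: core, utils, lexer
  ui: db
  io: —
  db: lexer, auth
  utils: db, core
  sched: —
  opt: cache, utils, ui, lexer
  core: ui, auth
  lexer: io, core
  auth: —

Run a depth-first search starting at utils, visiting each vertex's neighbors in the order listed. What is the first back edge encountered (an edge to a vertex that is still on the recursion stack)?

ui->db

DFS from utils (visiting each vertex's neighbors in the order listed); mark gray on enter, black on exit:
utils gray
  db gray
    lexer gray
      io gray
      io black
      core gray
        ui gray
          ui→db: db is gray → back edge
First back edge: ui → db.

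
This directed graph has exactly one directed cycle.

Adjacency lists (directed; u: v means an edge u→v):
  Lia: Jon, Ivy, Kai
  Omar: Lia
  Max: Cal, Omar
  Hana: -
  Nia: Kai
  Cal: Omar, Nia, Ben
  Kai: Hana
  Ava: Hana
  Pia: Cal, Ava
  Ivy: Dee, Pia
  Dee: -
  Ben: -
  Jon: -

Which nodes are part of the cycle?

DFS with gray/black marking from Omar:
Omar gray
  Lia gray
    Jon gray
    Jon black
    Ivy gray
      Dee gray
      Dee black
      Pia gray
        Cal gray
          Cal→Omar: Omar is gray → back edge
Back edge closes the cycle Omar → Lia → Ivy → Pia → Cal → Omar; its vertices are {Cal, Ivy, Lia, Pia, Omar}.

Cal, Ivy, Lia, Pia, Omar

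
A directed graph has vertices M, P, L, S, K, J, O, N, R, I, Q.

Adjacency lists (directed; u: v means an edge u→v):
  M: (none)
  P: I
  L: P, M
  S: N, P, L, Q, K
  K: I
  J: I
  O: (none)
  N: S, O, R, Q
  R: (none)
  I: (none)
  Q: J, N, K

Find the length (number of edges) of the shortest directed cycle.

2

For each vertex v, BFS finds the shortest path from v back to v.
The shortest such closed walk is S → N → S, length 2.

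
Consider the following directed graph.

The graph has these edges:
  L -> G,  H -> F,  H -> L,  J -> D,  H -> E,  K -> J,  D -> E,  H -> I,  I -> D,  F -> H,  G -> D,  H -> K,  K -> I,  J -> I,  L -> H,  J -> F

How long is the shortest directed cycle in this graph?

For each vertex v, BFS finds the shortest path from v back to v.
The shortest such closed walk is H → L → H, length 2.

2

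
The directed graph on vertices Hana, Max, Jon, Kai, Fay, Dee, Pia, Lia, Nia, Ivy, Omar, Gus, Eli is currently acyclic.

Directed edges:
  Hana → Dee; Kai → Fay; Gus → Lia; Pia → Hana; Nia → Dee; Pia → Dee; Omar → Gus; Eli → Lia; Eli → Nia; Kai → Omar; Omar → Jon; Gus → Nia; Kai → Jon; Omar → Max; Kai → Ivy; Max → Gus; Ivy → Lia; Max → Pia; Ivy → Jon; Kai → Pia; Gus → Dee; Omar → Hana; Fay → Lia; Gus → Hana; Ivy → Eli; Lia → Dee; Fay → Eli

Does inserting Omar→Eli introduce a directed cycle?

Adding Omar→Eli creates a cycle iff Eli can already reach Omar.
Explore from Eli: no path reaches Omar. The graph stays acyclic.

No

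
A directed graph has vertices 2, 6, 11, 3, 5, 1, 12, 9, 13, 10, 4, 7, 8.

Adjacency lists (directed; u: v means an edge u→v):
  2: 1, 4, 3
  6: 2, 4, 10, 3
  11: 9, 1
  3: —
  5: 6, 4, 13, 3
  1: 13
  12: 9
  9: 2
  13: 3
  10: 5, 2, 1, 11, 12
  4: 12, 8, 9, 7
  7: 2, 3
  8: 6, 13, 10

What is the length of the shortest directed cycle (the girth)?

3

For each vertex v, BFS finds the shortest path from v back to v.
The shortest such closed walk is 8 → 6 → 4 → 8, length 3.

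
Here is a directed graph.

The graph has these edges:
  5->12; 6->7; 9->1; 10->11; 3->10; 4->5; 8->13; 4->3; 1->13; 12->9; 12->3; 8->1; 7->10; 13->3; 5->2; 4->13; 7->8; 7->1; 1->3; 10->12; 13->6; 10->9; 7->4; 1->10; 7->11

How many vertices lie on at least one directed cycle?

11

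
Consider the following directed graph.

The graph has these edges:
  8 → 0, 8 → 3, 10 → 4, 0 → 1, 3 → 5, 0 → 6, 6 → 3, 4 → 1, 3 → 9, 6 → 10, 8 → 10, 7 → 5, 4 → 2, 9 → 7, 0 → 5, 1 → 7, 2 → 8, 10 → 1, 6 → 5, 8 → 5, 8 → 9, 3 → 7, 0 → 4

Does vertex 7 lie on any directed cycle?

7 lies on a cycle iff there is a path from 7 back to itself.
Exploring from 7, it never reaches itself; equivalently, its strongly connected component is a singleton.

No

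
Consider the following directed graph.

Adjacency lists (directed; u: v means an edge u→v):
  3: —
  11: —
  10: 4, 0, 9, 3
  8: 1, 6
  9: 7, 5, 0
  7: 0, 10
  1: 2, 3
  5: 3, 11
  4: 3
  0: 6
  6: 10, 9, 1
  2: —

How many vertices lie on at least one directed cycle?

A vertex is on a directed cycle iff it belongs to a strongly connected component of size ≥ 2 (or has a self-loop).
The vertices on cycles are {0, 6, 7, 9, 10} — 5 in total.

5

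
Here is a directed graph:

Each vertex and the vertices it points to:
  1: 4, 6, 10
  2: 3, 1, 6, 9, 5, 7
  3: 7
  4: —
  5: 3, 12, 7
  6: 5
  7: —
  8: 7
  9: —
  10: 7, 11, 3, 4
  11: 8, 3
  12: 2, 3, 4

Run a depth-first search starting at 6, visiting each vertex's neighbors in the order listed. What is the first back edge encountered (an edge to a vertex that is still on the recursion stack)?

1→6

DFS from 6 (visiting each vertex's neighbors in the order listed); mark gray on enter, black on exit:
6 gray
  5 gray
    3 gray
      7 gray
      7 black
    3 black
    12 gray
      2 gray
        2→3: 3 black — skip
        1 gray
          4 gray
          4 black
          1→6: 6 is gray → back edge
First back edge: 1 → 6.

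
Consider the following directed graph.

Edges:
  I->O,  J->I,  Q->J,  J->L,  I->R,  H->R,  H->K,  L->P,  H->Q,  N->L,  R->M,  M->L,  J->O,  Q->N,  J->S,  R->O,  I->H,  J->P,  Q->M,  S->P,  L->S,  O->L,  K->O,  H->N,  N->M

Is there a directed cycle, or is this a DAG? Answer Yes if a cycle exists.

DFS with white/gray/black marking, starting from S:
S gray
  P gray
  P black
S black
H gray
  R gray
    O gray
      L gray
        L→S: S black — skip
        L→P: P black — skip
      L black
    O black
    M gray
      M→L: L black — skip
    M black
  R black
  N gray
    N→L: L black — skip
    N→M: M black — skip
  N black
  Q gray
    Q→M: M black — skip
    Q→N: N black — skip
    J gray
      I gray
        I→R: R black — skip
        I→O: O black — skip
        I→H: H is gray → back edge
Back edge found, so a cycle exists: H → Q → J → I → H.

Yes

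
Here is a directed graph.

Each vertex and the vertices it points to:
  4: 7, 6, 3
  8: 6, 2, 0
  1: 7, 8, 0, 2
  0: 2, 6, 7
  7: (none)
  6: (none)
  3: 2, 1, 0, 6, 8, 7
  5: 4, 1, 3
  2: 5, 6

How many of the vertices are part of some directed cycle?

7

A vertex is on a directed cycle iff it belongs to a strongly connected component of size ≥ 2 (or has a self-loop).
The vertices on cycles are {0, 1, 2, 3, 4, 5, 8} — 7 in total.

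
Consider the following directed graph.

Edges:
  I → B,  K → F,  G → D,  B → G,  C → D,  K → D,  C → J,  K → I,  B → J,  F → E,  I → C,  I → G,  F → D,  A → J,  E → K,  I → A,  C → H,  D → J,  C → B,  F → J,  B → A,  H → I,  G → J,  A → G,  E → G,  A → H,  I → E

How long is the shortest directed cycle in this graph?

For each vertex v, BFS finds the shortest path from v back to v.
The shortest such closed walk is I → A → H → I, length 3.

3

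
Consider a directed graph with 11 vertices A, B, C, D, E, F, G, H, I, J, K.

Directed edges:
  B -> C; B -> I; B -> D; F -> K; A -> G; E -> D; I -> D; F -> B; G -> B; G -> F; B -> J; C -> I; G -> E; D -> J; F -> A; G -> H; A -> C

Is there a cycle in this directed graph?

DFS with white/gray/black marking, starting from B:
B gray
  C gray
    I gray
      D gray
        J gray
        J black
      D black
    I black
  C black
  B→J: J black — skip
  B→D: D black — skip
  B→I: I black — skip
B black
A gray
  G gray
    F gray
      F→A: A is gray → back edge
Back edge found, so a cycle exists: A → G → F → A.

Yes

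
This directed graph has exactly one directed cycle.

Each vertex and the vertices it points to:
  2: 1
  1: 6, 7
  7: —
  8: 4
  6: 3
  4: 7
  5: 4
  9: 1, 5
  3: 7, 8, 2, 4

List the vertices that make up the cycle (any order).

DFS with gray/black marking from 1:
1 gray
  6 gray
    3 gray
      7 gray
      7 black
      8 gray
        4 gray
          4→7: 7 black — skip
        4 black
      8 black
      2 gray
        2→1: 1 is gray → back edge
Back edge closes the cycle 1 → 6 → 3 → 2 → 1; its vertices are {1, 2, 3, 6}.

1, 2, 3, 6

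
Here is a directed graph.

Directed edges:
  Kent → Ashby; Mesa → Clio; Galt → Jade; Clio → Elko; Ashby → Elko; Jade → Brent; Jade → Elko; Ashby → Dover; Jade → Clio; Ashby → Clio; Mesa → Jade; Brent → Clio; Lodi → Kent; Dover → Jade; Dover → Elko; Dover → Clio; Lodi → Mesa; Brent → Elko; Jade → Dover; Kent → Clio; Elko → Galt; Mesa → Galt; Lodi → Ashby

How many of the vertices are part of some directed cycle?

6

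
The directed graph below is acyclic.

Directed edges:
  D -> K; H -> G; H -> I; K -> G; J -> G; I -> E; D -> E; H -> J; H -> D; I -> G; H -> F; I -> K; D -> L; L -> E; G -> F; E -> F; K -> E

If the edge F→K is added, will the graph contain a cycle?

Yes

Adding F→K creates a cycle iff K can already reach F.
Path from K: K → E → F.
So K → … → F → K is a cycle.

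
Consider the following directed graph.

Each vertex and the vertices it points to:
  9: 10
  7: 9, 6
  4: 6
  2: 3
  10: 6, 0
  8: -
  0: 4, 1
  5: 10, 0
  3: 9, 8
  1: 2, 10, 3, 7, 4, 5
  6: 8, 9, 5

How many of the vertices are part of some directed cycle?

10

A vertex is on a directed cycle iff it belongs to a strongly connected component of size ≥ 2 (or has a self-loop).
The vertices on cycles are {0, 1, 2, 3, 4, 5, 6, 7, 9, 10} — 10 in total.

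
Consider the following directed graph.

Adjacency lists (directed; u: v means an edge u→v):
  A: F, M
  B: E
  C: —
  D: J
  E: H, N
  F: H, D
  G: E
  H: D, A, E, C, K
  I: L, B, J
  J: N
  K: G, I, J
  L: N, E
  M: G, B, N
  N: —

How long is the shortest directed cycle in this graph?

For each vertex v, BFS finds the shortest path from v back to v.
The shortest such closed walk is H → E → H, length 2.

2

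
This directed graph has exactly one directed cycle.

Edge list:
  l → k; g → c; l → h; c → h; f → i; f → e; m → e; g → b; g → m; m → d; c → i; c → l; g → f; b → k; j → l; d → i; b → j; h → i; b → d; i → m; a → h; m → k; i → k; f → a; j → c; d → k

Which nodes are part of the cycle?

d, i, m

DFS with gray/black marking from m:
m gray
  e gray
  e black
  d gray
    i gray
      k gray
      k black
      i→m: m is gray → back edge
Back edge closes the cycle m → d → i → m; its vertices are {d, i, m}.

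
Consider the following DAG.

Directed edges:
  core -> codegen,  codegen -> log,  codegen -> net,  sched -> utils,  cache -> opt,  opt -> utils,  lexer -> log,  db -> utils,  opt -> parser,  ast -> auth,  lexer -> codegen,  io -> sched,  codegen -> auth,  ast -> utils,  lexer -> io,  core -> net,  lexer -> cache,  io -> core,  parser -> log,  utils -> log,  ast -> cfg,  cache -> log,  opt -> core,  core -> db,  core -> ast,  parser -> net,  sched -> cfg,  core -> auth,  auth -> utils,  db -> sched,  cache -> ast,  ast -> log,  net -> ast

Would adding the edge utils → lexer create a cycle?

Adding utils→lexer creates a cycle iff lexer can already reach utils.
Path from lexer: lexer → io → sched → utils.
So lexer → … → utils → lexer is a cycle.

Yes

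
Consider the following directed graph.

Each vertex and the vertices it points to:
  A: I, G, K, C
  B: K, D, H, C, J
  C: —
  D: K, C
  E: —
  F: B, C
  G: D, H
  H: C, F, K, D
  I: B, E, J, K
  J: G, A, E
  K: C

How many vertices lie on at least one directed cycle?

7

A vertex is on a directed cycle iff it belongs to a strongly connected component of size ≥ 2 (or has a self-loop).
The vertices on cycles are {A, B, F, G, H, I, J} — 7 in total.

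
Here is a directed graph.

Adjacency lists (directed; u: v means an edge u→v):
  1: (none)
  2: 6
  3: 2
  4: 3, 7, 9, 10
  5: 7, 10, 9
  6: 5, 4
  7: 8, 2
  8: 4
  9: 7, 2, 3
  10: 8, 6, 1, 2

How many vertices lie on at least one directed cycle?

A vertex is on a directed cycle iff it belongs to a strongly connected component of size ≥ 2 (or has a self-loop).
The vertices on cycles are {2, 3, 4, 5, 6, 7, 8, 9, 10} — 9 in total.

9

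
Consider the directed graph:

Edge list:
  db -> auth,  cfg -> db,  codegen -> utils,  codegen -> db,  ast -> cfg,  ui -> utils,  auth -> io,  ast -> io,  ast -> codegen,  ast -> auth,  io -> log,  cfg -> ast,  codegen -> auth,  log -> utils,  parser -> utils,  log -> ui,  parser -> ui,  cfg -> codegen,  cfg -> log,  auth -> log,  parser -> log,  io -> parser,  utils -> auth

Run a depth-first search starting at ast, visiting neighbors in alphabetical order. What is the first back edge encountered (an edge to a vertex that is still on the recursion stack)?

utils->auth

DFS from ast (visiting neighbors in alphabetical order); mark gray on enter, black on exit:
ast gray
  auth gray
    io gray
      log gray
        ui gray
          utils gray
            utils→auth: auth is gray → back edge
First back edge: utils → auth.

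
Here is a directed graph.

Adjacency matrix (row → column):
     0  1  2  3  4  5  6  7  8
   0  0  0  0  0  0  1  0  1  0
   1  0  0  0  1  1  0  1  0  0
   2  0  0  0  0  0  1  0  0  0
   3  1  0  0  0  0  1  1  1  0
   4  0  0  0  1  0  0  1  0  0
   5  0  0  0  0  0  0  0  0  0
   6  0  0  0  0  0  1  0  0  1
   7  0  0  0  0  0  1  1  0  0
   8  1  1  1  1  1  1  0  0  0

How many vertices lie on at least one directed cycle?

7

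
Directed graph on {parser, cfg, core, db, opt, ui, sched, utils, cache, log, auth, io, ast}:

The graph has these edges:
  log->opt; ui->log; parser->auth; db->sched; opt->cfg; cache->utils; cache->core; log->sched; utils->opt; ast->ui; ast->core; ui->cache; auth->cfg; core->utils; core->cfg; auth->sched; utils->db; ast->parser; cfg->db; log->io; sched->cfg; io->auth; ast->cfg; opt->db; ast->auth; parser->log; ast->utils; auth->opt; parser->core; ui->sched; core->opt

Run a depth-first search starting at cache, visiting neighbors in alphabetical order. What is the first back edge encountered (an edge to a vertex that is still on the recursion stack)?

sched->cfg

DFS from cache (visiting neighbors in alphabetical order); mark gray on enter, black on exit:
cache gray
  core gray
    cfg gray
      db gray
        sched gray
          sched→cfg: cfg is gray → back edge
First back edge: sched → cfg.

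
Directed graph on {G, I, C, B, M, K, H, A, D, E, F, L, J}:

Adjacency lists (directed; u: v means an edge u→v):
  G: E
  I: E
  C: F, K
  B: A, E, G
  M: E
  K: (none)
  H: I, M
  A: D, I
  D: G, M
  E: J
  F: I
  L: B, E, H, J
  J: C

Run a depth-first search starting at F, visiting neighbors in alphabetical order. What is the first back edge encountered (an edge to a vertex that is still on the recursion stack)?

DFS from F (visiting neighbors in alphabetical order); mark gray on enter, black on exit:
F gray
  I gray
    E gray
      J gray
        C gray
          C→F: F is gray → back edge
First back edge: C → F.

C→F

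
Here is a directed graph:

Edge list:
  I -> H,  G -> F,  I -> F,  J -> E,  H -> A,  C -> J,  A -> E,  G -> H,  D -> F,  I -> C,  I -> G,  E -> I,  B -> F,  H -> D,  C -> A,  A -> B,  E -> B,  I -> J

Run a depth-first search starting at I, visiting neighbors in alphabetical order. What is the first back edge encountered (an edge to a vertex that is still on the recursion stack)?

DFS from I (visiting neighbors in alphabetical order); mark gray on enter, black on exit:
I gray
  C gray
    A gray
      B gray
        F gray
        F black
      B black
      E gray
        E→B: B black — skip
        E→I: I is gray → back edge
First back edge: E → I.

E->I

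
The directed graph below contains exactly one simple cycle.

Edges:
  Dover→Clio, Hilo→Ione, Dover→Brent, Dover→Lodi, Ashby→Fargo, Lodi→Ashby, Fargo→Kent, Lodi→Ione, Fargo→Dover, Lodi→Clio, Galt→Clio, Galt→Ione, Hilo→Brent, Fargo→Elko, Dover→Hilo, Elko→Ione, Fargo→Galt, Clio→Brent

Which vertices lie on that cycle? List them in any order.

Lodi, Ashby, Dover, Fargo

DFS with gray/black marking from Fargo:
Fargo gray
  Kent gray
  Kent black
  Galt gray
    Ione gray
    Ione black
    Clio gray
      Brent gray
      Brent black
    Clio black
  Galt black
  Dover gray
    Dover→Brent: Brent black — skip
    Hilo gray
      Hilo→Brent: Brent black — skip
      Hilo→Ione: Ione black — skip
    Hilo black
    Dover→Clio: Clio black — skip
    Lodi gray
      Lodi→Ione: Ione black — skip
      Ashby gray
        Ashby→Fargo: Fargo is gray → back edge
Back edge closes the cycle Fargo → Dover → Lodi → Ashby → Fargo; its vertices are {Lodi, Ashby, Dover, Fargo}.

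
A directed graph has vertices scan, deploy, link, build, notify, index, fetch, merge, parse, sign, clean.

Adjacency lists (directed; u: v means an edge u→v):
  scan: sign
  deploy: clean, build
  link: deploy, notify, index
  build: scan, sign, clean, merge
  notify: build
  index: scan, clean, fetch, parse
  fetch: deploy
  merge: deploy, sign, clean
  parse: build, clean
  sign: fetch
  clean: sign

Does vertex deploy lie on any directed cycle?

Yes

deploy is on a cycle iff deploy can reach itself via ≥1 edge.
deploy → build → merge → deploy — yes.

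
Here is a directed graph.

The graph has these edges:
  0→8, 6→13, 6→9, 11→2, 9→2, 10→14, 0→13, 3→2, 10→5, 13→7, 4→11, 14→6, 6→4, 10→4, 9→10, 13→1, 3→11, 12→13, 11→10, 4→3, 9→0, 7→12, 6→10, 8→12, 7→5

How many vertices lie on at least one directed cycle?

10

A vertex is on a directed cycle iff it belongs to a strongly connected component of size ≥ 2 (or has a self-loop).
The vertices on cycles are {3, 4, 6, 7, 9, 10, 11, 12, 13, 14} — 10 in total.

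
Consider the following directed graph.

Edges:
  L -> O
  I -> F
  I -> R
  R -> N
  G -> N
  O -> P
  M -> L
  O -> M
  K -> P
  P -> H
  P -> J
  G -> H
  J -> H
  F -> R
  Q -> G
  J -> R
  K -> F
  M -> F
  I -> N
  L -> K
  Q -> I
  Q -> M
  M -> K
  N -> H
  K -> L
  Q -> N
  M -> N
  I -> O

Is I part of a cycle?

No

I lies on a cycle iff there is a path from I back to itself.
Exploring from I, it never reaches itself; equivalently, its strongly connected component is a singleton.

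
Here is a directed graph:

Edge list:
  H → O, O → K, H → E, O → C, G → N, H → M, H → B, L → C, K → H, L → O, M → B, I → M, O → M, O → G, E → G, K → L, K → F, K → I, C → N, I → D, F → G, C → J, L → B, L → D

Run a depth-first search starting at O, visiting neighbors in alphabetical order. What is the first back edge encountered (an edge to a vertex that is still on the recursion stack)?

H->O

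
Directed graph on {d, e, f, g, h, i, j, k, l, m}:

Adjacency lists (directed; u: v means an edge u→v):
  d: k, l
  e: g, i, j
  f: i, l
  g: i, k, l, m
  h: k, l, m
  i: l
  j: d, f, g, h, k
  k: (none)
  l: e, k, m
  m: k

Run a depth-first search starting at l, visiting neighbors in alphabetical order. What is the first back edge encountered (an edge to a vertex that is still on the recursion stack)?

DFS from l (visiting neighbors in alphabetical order); mark gray on enter, black on exit:
l gray
  e gray
    g gray
      i gray
        i→l: l is gray → back edge
First back edge: i → l.

i→l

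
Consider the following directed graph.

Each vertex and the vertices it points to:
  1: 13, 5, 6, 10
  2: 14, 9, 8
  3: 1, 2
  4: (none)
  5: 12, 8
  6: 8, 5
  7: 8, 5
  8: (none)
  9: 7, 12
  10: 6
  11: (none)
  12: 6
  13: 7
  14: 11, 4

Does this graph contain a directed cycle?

Yes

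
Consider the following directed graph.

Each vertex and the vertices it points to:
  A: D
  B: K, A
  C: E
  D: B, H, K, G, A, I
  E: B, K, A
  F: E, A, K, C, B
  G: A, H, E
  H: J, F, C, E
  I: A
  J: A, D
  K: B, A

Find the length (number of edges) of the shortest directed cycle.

2

For each vertex v, BFS finds the shortest path from v back to v.
The shortest such closed walk is D → A → D, length 2.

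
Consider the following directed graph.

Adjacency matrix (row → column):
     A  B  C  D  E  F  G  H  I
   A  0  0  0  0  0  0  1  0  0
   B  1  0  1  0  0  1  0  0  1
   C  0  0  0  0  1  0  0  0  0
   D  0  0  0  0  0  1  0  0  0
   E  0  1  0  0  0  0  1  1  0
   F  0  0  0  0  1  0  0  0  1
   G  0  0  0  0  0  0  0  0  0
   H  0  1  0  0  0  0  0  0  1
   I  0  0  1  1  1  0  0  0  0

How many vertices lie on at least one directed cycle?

7

A vertex is on a directed cycle iff it belongs to a strongly connected component of size ≥ 2 (or has a self-loop).
The vertices on cycles are {B, C, D, E, F, H, I} — 7 in total.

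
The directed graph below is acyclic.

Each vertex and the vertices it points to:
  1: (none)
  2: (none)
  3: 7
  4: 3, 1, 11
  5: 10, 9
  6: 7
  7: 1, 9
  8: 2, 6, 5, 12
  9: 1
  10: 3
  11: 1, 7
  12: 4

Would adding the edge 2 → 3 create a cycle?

Adding 2→3 creates a cycle iff 3 can already reach 2.
Explore from 3: no path reaches 2. The graph stays acyclic.

No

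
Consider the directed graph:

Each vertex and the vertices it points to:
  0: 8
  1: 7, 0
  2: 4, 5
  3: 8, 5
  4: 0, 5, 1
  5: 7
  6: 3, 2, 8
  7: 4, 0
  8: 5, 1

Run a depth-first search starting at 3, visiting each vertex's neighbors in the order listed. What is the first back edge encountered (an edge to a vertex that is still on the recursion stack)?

0->8

DFS from 3 (visiting each vertex's neighbors in the order listed); mark gray on enter, black on exit:
3 gray
  8 gray
    5 gray
      7 gray
        4 gray
          0 gray
            0→8: 8 is gray → back edge
First back edge: 0 → 8.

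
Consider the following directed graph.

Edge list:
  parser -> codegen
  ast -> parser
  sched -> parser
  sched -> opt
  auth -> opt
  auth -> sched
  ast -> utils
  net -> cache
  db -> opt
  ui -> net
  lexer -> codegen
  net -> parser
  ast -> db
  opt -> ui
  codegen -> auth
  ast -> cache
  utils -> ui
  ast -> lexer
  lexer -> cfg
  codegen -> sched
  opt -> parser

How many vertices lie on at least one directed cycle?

7

A vertex is on a directed cycle iff it belongs to a strongly connected component of size ≥ 2 (or has a self-loop).
The vertices on cycles are {ui, net, opt, auth, sched, parser, codegen} — 7 in total.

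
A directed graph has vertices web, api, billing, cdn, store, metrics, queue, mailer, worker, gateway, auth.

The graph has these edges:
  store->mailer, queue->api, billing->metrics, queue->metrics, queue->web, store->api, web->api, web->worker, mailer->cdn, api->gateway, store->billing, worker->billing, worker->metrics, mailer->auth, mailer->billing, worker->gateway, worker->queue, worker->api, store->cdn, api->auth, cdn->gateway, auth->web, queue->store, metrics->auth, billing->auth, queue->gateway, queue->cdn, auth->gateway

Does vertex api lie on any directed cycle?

Yes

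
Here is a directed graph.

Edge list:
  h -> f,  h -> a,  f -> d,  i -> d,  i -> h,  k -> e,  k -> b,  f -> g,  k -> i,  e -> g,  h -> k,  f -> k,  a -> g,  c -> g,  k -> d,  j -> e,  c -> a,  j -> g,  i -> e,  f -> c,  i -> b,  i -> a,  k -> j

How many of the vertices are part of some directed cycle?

A vertex is on a directed cycle iff it belongs to a strongly connected component of size ≥ 2 (or has a self-loop).
The vertices on cycles are {f, h, i, k} — 4 in total.

4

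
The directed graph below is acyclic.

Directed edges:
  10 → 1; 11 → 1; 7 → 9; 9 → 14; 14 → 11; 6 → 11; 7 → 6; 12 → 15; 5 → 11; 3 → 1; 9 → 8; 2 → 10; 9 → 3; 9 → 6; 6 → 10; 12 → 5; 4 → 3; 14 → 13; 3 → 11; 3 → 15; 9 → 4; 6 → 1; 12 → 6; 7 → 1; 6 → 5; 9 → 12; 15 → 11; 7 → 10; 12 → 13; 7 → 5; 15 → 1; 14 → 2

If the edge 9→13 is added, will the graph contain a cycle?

No

Adding 9→13 creates a cycle iff 13 can already reach 9.
Explore from 13: no path reaches 9. The graph stays acyclic.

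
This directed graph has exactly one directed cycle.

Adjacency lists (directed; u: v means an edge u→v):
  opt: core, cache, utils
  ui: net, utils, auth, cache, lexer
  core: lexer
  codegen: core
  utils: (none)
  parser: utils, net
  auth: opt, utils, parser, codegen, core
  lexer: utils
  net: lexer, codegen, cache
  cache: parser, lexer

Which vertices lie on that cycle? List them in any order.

net, cache, parser

DFS with gray/black marking from net:
net gray
  lexer gray
    utils gray
    utils black
  lexer black
  codegen gray
    core gray
      core→lexer: lexer black — skip
    core black
  codegen black
  cache gray
    parser gray
      parser→utils: utils black — skip
      parser→net: net is gray → back edge
Back edge closes the cycle net → cache → parser → net; its vertices are {net, cache, parser}.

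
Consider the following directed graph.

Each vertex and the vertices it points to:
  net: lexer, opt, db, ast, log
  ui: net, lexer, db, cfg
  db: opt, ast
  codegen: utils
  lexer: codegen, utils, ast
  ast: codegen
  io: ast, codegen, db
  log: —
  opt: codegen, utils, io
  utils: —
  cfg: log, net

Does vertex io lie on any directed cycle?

Yes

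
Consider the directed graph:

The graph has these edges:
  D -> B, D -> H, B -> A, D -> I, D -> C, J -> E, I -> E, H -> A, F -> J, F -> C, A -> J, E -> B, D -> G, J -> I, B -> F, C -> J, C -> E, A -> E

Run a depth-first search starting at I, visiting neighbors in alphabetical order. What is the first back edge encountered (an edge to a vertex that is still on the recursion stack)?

A->E

DFS from I (visiting neighbors in alphabetical order); mark gray on enter, black on exit:
I gray
  E gray
    B gray
      A gray
        A→E: E is gray → back edge
First back edge: A → E.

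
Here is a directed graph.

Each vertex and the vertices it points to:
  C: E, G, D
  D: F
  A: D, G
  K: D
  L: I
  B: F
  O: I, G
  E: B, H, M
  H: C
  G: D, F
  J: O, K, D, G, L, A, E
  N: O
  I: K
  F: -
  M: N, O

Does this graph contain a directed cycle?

Yes

DFS with white/gray/black marking, starting from J:
J gray
  O gray
    I gray
      K gray
        D gray
          F gray
          F black
        D black
      K black
    I black
    G gray
      G→D: D black — skip
      G→F: F black — skip
    G black
  O black
  J→K: K black — skip
  J→D: D black — skip
  J→G: G black — skip
  L gray
    L→I: I black — skip
  L black
  A gray
    A→D: D black — skip
    A→G: G black — skip
  A black
  E gray
    B gray
      B→F: F black — skip
    B black
    H gray
      C gray
        C→E: E is gray → back edge
Back edge found, so a cycle exists: E → H → C → E.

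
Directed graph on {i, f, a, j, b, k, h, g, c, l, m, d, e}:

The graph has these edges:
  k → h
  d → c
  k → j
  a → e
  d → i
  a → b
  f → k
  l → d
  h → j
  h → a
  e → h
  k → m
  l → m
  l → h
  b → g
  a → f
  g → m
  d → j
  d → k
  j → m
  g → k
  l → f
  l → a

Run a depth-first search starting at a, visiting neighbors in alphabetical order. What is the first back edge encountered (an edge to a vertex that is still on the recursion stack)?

h→a

DFS from a (visiting neighbors in alphabetical order); mark gray on enter, black on exit:
a gray
  b gray
    g gray
      k gray
        h gray
          h→a: a is gray → back edge
First back edge: h → a.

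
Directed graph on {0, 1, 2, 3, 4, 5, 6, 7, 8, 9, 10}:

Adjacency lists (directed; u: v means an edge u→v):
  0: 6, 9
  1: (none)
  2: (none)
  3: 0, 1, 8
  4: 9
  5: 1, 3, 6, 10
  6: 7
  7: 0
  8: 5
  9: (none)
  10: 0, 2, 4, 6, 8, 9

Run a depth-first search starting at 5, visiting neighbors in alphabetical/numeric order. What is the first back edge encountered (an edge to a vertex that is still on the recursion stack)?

DFS from 5 (visiting neighbors in alphabetical/numeric order); mark gray on enter, black on exit:
5 gray
  1 gray
  1 black
  3 gray
    0 gray
      6 gray
        7 gray
          7→0: 0 is gray → back edge
First back edge: 7 → 0.

7→0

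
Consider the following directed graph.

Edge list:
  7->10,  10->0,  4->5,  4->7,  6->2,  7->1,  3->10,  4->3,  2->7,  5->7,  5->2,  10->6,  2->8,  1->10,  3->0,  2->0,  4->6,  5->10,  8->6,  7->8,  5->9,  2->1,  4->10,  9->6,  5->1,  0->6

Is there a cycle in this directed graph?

Yes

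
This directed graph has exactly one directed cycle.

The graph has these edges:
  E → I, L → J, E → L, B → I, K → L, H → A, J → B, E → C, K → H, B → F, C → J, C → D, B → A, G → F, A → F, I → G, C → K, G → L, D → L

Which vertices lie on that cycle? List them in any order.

B, G, I, J, L

DFS with gray/black marking from I:
I gray
  G gray
    F gray
    F black
    L gray
      J gray
        B gray
          B→F: F black — skip
          B→I: I is gray → back edge
Back edge closes the cycle I → G → L → J → B → I; its vertices are {B, G, I, J, L}.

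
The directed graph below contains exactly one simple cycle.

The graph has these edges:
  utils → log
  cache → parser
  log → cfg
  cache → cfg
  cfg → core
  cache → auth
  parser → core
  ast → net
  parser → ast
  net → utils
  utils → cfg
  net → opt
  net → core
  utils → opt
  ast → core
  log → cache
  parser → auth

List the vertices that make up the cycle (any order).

ast, log, net, cache, utils, parser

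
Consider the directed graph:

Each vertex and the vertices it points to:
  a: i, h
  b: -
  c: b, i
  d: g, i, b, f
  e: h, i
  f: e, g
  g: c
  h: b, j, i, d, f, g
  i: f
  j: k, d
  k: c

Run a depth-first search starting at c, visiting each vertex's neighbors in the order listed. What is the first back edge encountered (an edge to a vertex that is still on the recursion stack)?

DFS from c (visiting each vertex's neighbors in the order listed); mark gray on enter, black on exit:
c gray
  b gray
  b black
  i gray
    f gray
      e gray
        h gray
          h→b: b black — skip
          j gray
            k gray
              k→c: c is gray → back edge
First back edge: k → c.

k->c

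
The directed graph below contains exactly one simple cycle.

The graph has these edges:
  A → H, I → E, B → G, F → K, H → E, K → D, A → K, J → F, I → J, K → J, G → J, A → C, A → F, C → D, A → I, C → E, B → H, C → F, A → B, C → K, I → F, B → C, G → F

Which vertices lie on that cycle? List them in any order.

DFS with gray/black marking from F:
F gray
  K gray
    D gray
    D black
    J gray
      J→F: F is gray → back edge
Back edge closes the cycle F → K → J → F; its vertices are {F, J, K}.

F, J, K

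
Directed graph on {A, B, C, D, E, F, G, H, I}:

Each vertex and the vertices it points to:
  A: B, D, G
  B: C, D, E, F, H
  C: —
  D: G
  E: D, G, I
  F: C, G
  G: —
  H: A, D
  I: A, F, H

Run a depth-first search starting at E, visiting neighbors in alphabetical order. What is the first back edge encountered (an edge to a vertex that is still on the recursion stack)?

B->E

DFS from E (visiting neighbors in alphabetical order); mark gray on enter, black on exit:
E gray
  D gray
    G gray
    G black
  D black
  E→G: G black — skip
  I gray
    A gray
      B gray
        C gray
        C black
        B→D: D black — skip
        B→E: E is gray → back edge
First back edge: B → E.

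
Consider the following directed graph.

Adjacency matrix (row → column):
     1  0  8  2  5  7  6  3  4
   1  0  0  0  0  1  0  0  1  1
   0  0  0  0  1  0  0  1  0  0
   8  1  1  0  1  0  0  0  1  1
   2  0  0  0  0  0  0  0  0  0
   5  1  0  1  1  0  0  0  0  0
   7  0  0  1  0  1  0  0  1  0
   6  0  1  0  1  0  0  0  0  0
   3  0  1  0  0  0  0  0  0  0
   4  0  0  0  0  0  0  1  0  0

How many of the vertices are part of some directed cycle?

5

A vertex is on a directed cycle iff it belongs to a strongly connected component of size ≥ 2 (or has a self-loop).
The vertices on cycles are {0, 1, 5, 6, 8} — 5 in total.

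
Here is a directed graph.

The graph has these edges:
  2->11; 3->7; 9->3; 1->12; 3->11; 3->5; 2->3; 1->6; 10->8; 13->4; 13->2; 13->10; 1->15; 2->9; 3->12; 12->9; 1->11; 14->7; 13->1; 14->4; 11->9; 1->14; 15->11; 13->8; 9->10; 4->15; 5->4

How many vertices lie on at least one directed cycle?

A vertex is on a directed cycle iff it belongs to a strongly connected component of size ≥ 2 (or has a self-loop).
The vertices on cycles are {3, 4, 5, 9, 11, 12, 15} — 7 in total.

7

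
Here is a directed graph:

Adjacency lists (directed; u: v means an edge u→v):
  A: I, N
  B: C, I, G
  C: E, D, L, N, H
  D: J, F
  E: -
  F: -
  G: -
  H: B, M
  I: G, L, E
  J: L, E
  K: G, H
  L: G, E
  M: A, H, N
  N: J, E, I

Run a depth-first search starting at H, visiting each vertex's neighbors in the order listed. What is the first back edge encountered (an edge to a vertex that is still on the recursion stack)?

DFS from H (visiting each vertex's neighbors in the order listed); mark gray on enter, black on exit:
H gray
  B gray
    C gray
      E gray
      E black
      D gray
        J gray
          L gray
            G gray
            G black
            L→E: E black — skip
          L black
          J→E: E black — skip
        J black
        F gray
        F black
      D black
      C→L: L black — skip
      N gray
        N→J: J black — skip
        N→E: E black — skip
        I gray
          I→G: G black — skip
          I→L: L black — skip
          I→E: E black — skip
        I black
      N black
      C→H: H is gray → back edge
First back edge: C → H.

C->H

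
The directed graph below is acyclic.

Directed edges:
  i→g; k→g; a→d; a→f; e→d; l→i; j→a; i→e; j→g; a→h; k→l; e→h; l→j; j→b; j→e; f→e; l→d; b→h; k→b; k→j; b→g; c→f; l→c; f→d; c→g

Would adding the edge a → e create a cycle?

Adding a→e creates a cycle iff e can already reach a.
Explore from e: no path reaches a. The graph stays acyclic.

No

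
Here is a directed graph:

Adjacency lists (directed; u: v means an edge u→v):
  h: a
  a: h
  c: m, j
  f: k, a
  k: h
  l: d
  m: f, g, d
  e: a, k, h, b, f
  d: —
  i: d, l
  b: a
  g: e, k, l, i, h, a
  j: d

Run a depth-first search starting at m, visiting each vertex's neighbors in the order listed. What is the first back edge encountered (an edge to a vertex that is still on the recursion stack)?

a→h

DFS from m (visiting each vertex's neighbors in the order listed); mark gray on enter, black on exit:
m gray
  f gray
    k gray
      h gray
        a gray
          a→h: h is gray → back edge
First back edge: a → h.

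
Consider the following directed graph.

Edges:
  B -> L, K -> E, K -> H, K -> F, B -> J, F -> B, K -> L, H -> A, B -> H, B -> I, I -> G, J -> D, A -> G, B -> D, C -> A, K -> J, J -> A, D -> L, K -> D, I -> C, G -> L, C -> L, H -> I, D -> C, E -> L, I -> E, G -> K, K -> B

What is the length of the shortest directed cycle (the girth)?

4

For each vertex v, BFS finds the shortest path from v back to v.
The shortest such closed walk is K → H → I → G → K, length 4.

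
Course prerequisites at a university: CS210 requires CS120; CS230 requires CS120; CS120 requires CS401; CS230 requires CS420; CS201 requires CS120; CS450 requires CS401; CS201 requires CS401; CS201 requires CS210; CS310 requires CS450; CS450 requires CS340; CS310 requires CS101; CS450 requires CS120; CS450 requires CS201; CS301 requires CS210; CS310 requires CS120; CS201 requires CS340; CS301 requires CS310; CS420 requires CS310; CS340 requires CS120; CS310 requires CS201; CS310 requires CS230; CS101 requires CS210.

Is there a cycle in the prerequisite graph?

Yes

DFS with white/gray/black marking, starting from CS310:
CS310 gray
  CS450 gray
    CS340 gray
      CS120 gray
        CS401 gray
        CS401 black
      CS120 black
    CS340 black
    CS201 gray
      CS210 gray
        CS210→CS120: CS120 black — skip
      CS210 black
      CS201→CS340: CS340 black — skip
      CS201→CS120: CS120 black — skip
      CS201→CS401: CS401 black — skip
    CS201 black
    CS450→CS401: CS401 black — skip
    CS450→CS120: CS120 black — skip
  CS450 black
  CS101 gray
    CS101→CS210: CS210 black — skip
  CS101 black
  CS310→CS120: CS120 black — skip
  CS310→CS201: CS201 black — skip
  CS230 gray
    CS420 gray
      CS420→CS310: CS310 is gray → back edge
Back edge found, so a cycle exists: CS310 → CS230 → CS420 → CS310.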